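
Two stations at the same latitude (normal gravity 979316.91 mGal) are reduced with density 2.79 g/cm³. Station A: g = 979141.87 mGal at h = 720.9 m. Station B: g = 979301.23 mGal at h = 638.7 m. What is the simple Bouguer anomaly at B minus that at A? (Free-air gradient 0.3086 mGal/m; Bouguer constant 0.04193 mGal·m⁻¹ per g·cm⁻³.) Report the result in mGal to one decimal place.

Δg_SB(A) = 979141.87 − 979316.91 + 0.3086×720.9 − 0.04193×2.79×720.9 = -36.90 mGal
Δg_SB(B) = 979301.23 − 979316.91 + 0.3086×638.7 − 0.04193×2.79×638.7 = 106.70 mGal
Difference = 106.70 − (-36.90) = 143.60 mGal

143.6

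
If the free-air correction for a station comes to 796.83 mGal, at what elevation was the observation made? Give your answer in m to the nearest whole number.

h = 796.83 / 0.3086 = 2582.08 m

2582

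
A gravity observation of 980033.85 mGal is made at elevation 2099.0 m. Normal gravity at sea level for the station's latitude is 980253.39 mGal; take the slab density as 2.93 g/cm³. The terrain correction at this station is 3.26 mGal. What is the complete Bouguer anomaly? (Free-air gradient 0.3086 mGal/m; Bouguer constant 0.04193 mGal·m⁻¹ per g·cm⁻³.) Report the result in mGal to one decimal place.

Free-air correction = 0.3086 × 2099.0 = 647.75 mGal
Free-air anomaly = 980033.85 − 980253.39 + (647.75) = 428.21 mGal
Bouguer slab correction = 0.04193 × 2.93 × 2099.0 = 257.87 mGal
Simple Bouguer anomaly = 428.21 − (257.87) = 170.34 mGal
Complete Bouguer anomaly = 170.34 + 3.26 = 173.60 mGal

173.6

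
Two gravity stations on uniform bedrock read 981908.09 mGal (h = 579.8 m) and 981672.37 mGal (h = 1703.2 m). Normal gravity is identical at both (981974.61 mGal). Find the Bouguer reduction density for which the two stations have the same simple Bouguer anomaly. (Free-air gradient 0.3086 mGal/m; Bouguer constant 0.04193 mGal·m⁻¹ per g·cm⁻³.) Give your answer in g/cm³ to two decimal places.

2.36

Δg_obs = 981672.37 − 981908.09 = -235.72 mGal over Δh = 1703.2 − 579.8 = 1123.4 m
Equal Bouguer anomalies ⇒ Δg_obs + (0.3086 − 0.04193ρ)·Δh = 0
0.3086 − 0.04193ρ = −Δg_obs/Δh = 0.20983
ρ = (0.3086 − 0.20983) / 0.04193 = 2.36 g/cm³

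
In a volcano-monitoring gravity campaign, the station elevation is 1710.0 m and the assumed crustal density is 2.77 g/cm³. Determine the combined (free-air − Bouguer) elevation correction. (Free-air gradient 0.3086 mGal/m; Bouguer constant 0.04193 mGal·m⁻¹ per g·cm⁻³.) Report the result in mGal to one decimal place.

329.1

Combined gradient = 0.3086 − 0.04193 × 2.77 = 0.1924539 mGal/m
Combined elevation correction = 0.1924539 × 1710.0 = 329.1 mGal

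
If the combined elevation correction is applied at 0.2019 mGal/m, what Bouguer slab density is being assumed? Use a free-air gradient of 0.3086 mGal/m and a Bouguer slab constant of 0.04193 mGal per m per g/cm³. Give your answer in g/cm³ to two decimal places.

2.54

0.2019 = 0.3086 − 0.04193 × ρ
ρ = (0.3086 − 0.2019) / 0.04193 = 2.54 g/cm³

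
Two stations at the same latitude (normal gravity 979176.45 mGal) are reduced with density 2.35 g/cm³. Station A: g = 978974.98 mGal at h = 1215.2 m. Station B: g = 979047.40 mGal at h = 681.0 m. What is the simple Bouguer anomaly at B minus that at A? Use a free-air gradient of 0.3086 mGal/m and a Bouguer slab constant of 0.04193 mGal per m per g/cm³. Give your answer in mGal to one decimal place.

-39.8

Δg_SB(A) = 978974.98 − 979176.45 + 0.3086×1215.2 − 0.04193×2.35×1215.2 = 53.80 mGal
Δg_SB(B) = 979047.40 − 979176.45 + 0.3086×681.0 − 0.04193×2.35×681.0 = 14.00 mGal
Difference = 14.00 − (53.80) = -39.80 mGal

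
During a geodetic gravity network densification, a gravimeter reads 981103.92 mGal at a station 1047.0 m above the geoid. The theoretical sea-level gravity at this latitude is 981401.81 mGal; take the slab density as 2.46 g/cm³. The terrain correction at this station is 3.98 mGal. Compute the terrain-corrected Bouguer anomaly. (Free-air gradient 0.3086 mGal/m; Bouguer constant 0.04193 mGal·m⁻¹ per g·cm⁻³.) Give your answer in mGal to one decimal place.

-78.8

Free-air correction = 0.3086 × 1047.0 = 323.10 mGal
Free-air anomaly = 981103.92 − 981401.81 + (323.10) = 25.21 mGal
Bouguer slab correction = 0.04193 × 2.46 × 1047.0 = 108.00 mGal
Simple Bouguer anomaly = 25.21 − (108.00) = -82.79 mGal
Complete Bouguer anomaly = -82.79 + 3.98 = -78.81 mGal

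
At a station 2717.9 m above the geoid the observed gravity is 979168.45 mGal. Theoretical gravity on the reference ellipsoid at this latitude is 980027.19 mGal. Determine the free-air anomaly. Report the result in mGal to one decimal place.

Free-air correction = 0.3086 × 2717.9 = 838.74 mGal
Free-air anomaly = 979168.45 − 980027.19 + (838.74) = -20.00 mGal

-20.0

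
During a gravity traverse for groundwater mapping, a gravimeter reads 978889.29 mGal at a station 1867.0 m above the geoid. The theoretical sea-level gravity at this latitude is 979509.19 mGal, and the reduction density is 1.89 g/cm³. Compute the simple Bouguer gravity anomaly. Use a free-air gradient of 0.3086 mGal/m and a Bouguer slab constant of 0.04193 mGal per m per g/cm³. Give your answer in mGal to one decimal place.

Free-air correction = 0.3086 × 1867.0 = 576.16 mGal
Free-air anomaly = 978889.29 − 979509.19 + (576.16) = -43.74 mGal
Bouguer slab correction = 0.04193 × 1.89 × 1867.0 = 147.96 mGal
Simple Bouguer anomaly = -43.74 − (147.96) = -191.70 mGal

-191.7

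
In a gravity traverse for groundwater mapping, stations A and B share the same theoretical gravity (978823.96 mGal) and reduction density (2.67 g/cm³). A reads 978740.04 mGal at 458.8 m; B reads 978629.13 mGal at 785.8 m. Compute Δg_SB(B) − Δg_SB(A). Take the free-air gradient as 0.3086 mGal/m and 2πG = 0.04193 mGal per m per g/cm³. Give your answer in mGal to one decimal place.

Δg_SB(A) = 978740.04 − 978823.96 + 0.3086×458.8 − 0.04193×2.67×458.8 = 6.30 mGal
Δg_SB(B) = 978629.13 − 978823.96 + 0.3086×785.8 − 0.04193×2.67×785.8 = -40.30 mGal
Difference = -40.30 − (6.30) = -46.60 mGal

-46.6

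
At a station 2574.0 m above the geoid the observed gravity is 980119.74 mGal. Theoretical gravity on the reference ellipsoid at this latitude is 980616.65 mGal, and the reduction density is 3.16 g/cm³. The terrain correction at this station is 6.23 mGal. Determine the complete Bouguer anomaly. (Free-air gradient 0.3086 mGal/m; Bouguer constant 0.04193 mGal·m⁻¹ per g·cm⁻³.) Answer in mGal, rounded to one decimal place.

Free-air correction = 0.3086 × 2574.0 = 794.34 mGal
Free-air anomaly = 980119.74 − 980616.65 + (794.34) = 297.43 mGal
Bouguer slab correction = 0.04193 × 3.16 × 2574.0 = 341.05 mGal
Simple Bouguer anomaly = 297.43 − (341.05) = -43.62 mGal
Complete Bouguer anomaly = -43.62 + 6.23 = -37.39 mGal

-37.4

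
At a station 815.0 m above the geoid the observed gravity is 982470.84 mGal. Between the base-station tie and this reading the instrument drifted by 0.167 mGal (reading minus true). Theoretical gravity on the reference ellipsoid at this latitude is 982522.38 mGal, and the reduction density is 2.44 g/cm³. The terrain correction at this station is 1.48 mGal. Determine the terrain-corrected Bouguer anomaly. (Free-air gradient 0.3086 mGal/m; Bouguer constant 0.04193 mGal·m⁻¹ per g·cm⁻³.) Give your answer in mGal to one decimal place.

117.9

Drift-corrected reading = 982470.84 − (0.167) = 982470.673 mGal
Free-air correction = 0.3086 × 815.0 = 251.51 mGal
Free-air anomaly = 982470.673 − 982522.38 + (251.51) = 199.803 mGal
Bouguer slab correction = 0.04193 × 2.44 × 815.0 = 83.38 mGal
Simple Bouguer anomaly = 199.803 − (83.38) = 116.423 mGal
Complete Bouguer anomaly = 116.423 + 1.48 = 117.903 mGal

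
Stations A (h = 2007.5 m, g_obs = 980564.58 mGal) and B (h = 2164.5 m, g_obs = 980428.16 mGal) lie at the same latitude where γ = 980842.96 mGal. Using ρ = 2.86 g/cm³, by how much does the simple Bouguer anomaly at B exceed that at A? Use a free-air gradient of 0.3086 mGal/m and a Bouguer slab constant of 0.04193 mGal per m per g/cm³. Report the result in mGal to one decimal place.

-106.8

Δg_SB(A) = 980564.58 − 980842.96 + 0.3086×2007.5 − 0.04193×2.86×2007.5 = 100.40 mGal
Δg_SB(B) = 980428.16 − 980842.96 + 0.3086×2164.5 − 0.04193×2.86×2164.5 = -6.40 mGal
Difference = -6.40 − (100.40) = -106.80 mGal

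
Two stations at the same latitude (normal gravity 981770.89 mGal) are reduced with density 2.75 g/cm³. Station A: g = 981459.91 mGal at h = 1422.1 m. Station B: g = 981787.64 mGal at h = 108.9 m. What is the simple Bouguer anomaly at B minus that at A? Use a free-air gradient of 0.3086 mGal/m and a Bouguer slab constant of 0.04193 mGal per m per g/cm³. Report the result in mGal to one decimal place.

73.9

Δg_SB(A) = 981459.91 − 981770.89 + 0.3086×1422.1 − 0.04193×2.75×1422.1 = -36.10 mGal
Δg_SB(B) = 981787.64 − 981770.89 + 0.3086×108.9 − 0.04193×2.75×108.9 = 37.80 mGal
Difference = 37.80 − (-36.10) = 73.90 mGal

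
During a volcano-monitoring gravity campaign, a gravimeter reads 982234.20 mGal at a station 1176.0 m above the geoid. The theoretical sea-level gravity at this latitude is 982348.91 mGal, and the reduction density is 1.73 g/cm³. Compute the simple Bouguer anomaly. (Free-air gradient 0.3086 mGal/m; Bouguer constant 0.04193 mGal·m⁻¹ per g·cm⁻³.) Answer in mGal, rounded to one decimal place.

Free-air correction = 0.3086 × 1176.0 = 362.91 mGal
Free-air anomaly = 982234.20 − 982348.91 + (362.91) = 248.20 mGal
Bouguer slab correction = 0.04193 × 1.73 × 1176.0 = 85.31 mGal
Simple Bouguer anomaly = 248.20 − (85.31) = 162.89 mGal

162.9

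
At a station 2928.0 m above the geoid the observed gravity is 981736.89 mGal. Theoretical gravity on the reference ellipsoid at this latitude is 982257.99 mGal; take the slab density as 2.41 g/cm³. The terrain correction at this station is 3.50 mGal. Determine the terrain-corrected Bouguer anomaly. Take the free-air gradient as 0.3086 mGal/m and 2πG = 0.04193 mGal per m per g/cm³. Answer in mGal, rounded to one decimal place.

90.1

Free-air correction = 0.3086 × 2928.0 = 903.58 mGal
Free-air anomaly = 981736.89 − 982257.99 + (903.58) = 382.48 mGal
Bouguer slab correction = 0.04193 × 2.41 × 2928.0 = 295.88 mGal
Simple Bouguer anomaly = 382.48 − (295.88) = 86.60 mGal
Complete Bouguer anomaly = 86.60 + 3.50 = 90.10 mGal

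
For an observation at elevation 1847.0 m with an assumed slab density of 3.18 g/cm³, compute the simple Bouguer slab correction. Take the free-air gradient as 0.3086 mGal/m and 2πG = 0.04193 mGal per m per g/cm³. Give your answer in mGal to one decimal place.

Bouguer slab correction = 0.04193 × 3.18 × 1847.0 = 246.3 mGal

246.3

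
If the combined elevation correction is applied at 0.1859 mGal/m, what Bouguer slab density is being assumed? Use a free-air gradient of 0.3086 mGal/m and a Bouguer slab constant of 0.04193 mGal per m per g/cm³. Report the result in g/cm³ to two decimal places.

0.1859 = 0.3086 − 0.04193 × ρ
ρ = (0.3086 − 0.1859) / 0.04193 = 2.93 g/cm³

2.93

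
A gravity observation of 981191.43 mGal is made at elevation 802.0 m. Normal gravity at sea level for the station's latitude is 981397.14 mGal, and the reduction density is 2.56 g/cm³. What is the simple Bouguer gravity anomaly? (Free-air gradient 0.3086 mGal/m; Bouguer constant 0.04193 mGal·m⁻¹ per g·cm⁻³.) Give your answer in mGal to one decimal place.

-44.3

Free-air correction = 0.3086 × 802.0 = 247.50 mGal
Free-air anomaly = 981191.43 − 981397.14 + (247.50) = 41.79 mGal
Bouguer slab correction = 0.04193 × 2.56 × 802.0 = 86.09 mGal
Simple Bouguer anomaly = 41.79 − (86.09) = -44.30 mGal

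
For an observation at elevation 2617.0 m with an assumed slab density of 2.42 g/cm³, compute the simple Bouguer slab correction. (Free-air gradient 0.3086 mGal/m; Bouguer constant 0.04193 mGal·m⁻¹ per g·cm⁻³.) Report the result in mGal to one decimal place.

Bouguer slab correction = 0.04193 × 2.42 × 2617.0 = 265.5 mGal

265.5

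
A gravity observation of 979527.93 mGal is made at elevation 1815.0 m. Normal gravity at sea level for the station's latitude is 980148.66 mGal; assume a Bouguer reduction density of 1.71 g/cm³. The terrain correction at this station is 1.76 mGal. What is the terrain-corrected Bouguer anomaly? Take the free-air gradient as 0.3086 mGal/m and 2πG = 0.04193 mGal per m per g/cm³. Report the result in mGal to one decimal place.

-189.0

Free-air correction = 0.3086 × 1815.0 = 560.11 mGal
Free-air anomaly = 979527.93 − 980148.66 + (560.11) = -60.62 mGal
Bouguer slab correction = 0.04193 × 1.71 × 1815.0 = 130.14 mGal
Simple Bouguer anomaly = -60.62 − (130.14) = -190.76 mGal
Complete Bouguer anomaly = -190.76 + 1.76 = -189.00 mGal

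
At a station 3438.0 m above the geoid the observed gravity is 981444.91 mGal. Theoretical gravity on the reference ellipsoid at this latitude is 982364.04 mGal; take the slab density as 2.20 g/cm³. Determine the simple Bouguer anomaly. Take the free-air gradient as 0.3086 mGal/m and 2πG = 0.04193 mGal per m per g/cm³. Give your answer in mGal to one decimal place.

Free-air correction = 0.3086 × 3438.0 = 1060.97 mGal
Free-air anomaly = 981444.91 − 982364.04 + (1060.97) = 141.84 mGal
Bouguer slab correction = 0.04193 × 2.20 × 3438.0 = 317.14 mGal
Simple Bouguer anomaly = 141.84 − (317.14) = -175.30 mGal

-175.3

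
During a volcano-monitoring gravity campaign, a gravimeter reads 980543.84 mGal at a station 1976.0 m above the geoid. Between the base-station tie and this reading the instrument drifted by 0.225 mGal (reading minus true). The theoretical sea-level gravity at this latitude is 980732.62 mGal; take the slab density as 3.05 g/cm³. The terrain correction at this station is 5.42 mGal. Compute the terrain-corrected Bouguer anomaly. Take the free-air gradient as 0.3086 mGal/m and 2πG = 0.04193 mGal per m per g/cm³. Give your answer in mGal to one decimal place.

173.5

Drift-corrected reading = 980543.84 − (0.225) = 980543.615 mGal
Free-air correction = 0.3086 × 1976.0 = 609.79 mGal
Free-air anomaly = 980543.615 − 980732.62 + (609.79) = 420.785 mGal
Bouguer slab correction = 0.04193 × 3.05 × 1976.0 = 252.70 mGal
Simple Bouguer anomaly = 420.785 − (252.70) = 168.085 mGal
Complete Bouguer anomaly = 168.085 + 5.42 = 173.505 mGal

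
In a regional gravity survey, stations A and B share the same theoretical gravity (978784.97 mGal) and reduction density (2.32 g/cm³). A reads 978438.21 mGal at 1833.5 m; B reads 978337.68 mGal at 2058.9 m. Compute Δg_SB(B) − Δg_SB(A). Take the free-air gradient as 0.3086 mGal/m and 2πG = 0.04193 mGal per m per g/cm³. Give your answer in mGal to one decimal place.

-52.9

Δg_SB(A) = 978438.21 − 978784.97 + 0.3086×1833.5 − 0.04193×2.32×1833.5 = 40.70 mGal
Δg_SB(B) = 978337.68 − 978784.97 + 0.3086×2058.9 − 0.04193×2.32×2058.9 = -12.20 mGal
Difference = -12.20 − (40.70) = -52.90 mGal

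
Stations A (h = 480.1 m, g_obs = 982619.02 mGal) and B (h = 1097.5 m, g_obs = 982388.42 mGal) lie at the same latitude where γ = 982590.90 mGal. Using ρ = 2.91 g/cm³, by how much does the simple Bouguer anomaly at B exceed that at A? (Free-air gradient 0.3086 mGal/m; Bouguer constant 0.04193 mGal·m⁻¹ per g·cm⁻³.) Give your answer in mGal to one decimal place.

Δg_SB(A) = 982619.02 − 982590.90 + 0.3086×480.1 − 0.04193×2.91×480.1 = 117.70 mGal
Δg_SB(B) = 982388.42 − 982590.90 + 0.3086×1097.5 − 0.04193×2.91×1097.5 = 2.30 mGal
Difference = 2.30 − (117.70) = -115.40 mGal

-115.4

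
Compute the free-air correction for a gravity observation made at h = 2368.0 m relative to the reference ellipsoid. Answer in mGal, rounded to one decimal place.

Free-air correction = 0.3086 × 2368.0 = 730.8 mGal

730.8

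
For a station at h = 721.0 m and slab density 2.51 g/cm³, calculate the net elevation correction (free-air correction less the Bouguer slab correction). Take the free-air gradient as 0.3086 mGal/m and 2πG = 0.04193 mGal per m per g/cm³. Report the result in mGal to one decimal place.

146.6

Combined gradient = 0.3086 − 0.04193 × 2.51 = 0.2033557 mGal/m
Combined elevation correction = 0.2033557 × 721.0 = 146.6 mGal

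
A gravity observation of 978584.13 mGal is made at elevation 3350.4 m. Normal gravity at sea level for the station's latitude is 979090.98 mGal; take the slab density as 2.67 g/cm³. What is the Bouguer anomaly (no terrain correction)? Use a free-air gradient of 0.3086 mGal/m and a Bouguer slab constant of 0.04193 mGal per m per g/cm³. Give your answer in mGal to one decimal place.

152.0

Free-air correction = 0.3086 × 3350.4 = 1033.93 mGal
Free-air anomaly = 978584.13 − 979090.98 + (1033.93) = 527.08 mGal
Bouguer slab correction = 0.04193 × 2.67 × 3350.4 = 375.09 mGal
Simple Bouguer anomaly = 527.08 − (375.09) = 151.99 mGal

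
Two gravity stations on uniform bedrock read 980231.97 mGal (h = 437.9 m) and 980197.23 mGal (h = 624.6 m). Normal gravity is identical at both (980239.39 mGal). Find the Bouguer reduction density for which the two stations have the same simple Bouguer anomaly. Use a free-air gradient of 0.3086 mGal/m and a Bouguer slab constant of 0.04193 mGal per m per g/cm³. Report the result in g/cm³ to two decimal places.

2.92

Δg_obs = 980197.23 − 980231.97 = -34.74 mGal over Δh = 624.6 − 437.9 = 186.7 m
Equal Bouguer anomalies ⇒ Δg_obs + (0.3086 − 0.04193ρ)·Δh = 0
0.3086 − 0.04193ρ = −Δg_obs/Δh = 0.18607
ρ = (0.3086 − 0.18607) / 0.04193 = 2.92 g/cm³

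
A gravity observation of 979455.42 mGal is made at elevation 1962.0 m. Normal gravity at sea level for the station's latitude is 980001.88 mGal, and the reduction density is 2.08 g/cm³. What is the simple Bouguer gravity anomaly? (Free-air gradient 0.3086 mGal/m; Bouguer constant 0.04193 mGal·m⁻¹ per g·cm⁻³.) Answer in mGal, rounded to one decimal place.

-112.1

Free-air correction = 0.3086 × 1962.0 = 605.47 mGal
Free-air anomaly = 979455.42 − 980001.88 + (605.47) = 59.01 mGal
Bouguer slab correction = 0.04193 × 2.08 × 1962.0 = 171.11 mGal
Simple Bouguer anomaly = 59.01 − (171.11) = -112.10 mGal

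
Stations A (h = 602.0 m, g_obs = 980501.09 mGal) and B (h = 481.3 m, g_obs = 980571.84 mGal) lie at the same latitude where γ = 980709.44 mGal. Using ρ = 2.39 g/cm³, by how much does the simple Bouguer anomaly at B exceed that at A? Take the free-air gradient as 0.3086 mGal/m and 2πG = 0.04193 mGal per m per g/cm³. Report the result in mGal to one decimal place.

45.6

Δg_SB(A) = 980501.09 − 980709.44 + 0.3086×602.0 − 0.04193×2.39×602.0 = -82.90 mGal
Δg_SB(B) = 980571.84 − 980709.44 + 0.3086×481.3 − 0.04193×2.39×481.3 = -37.30 mGal
Difference = -37.30 − (-82.90) = 45.60 mGal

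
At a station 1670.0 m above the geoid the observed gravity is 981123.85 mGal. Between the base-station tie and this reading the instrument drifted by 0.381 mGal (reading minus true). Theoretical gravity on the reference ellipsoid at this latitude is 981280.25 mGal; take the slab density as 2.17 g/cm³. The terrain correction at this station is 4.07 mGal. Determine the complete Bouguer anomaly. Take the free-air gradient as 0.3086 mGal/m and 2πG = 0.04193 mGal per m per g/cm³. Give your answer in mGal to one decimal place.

Drift-corrected reading = 981123.85 − (0.381) = 981123.469 mGal
Free-air correction = 0.3086 × 1670.0 = 515.36 mGal
Free-air anomaly = 981123.469 − 981280.25 + (515.36) = 358.579 mGal
Bouguer slab correction = 0.04193 × 2.17 × 1670.0 = 151.95 mGal
Simple Bouguer anomaly = 358.579 − (151.95) = 206.629 mGal
Complete Bouguer anomaly = 206.629 + 4.07 = 210.699 mGal

210.7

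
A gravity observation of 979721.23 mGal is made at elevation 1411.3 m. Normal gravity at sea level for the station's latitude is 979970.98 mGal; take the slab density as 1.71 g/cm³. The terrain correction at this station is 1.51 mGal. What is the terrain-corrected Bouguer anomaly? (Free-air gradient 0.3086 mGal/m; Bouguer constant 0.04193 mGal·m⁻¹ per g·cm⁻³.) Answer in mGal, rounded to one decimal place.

Free-air correction = 0.3086 × 1411.3 = 435.53 mGal
Free-air anomaly = 979721.23 − 979970.98 + (435.53) = 185.78 mGal
Bouguer slab correction = 0.04193 × 1.71 × 1411.3 = 101.19 mGal
Simple Bouguer anomaly = 185.78 − (101.19) = 84.59 mGal
Complete Bouguer anomaly = 84.59 + 1.51 = 86.10 mGal

86.1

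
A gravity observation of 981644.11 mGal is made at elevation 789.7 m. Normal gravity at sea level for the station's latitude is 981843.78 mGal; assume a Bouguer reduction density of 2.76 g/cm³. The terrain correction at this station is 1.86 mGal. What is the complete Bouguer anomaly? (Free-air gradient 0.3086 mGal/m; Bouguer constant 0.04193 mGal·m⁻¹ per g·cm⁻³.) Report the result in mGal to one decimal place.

Free-air correction = 0.3086 × 789.7 = 243.70 mGal
Free-air anomaly = 981644.11 − 981843.78 + (243.70) = 44.03 mGal
Bouguer slab correction = 0.04193 × 2.76 × 789.7 = 91.39 mGal
Simple Bouguer anomaly = 44.03 − (91.39) = -47.36 mGal
Complete Bouguer anomaly = -47.36 + 1.86 = -45.50 mGal

-45.5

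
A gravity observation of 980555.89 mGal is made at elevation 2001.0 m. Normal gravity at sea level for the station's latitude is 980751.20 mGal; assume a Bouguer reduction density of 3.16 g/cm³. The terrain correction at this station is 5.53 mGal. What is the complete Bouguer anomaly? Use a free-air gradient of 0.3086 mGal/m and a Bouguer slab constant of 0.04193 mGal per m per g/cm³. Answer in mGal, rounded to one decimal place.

162.6

Free-air correction = 0.3086 × 2001.0 = 617.51 mGal
Free-air anomaly = 980555.89 − 980751.20 + (617.51) = 422.20 mGal
Bouguer slab correction = 0.04193 × 3.16 × 2001.0 = 265.13 mGal
Simple Bouguer anomaly = 422.20 − (265.13) = 157.07 mGal
Complete Bouguer anomaly = 157.07 + 5.53 = 162.60 mGal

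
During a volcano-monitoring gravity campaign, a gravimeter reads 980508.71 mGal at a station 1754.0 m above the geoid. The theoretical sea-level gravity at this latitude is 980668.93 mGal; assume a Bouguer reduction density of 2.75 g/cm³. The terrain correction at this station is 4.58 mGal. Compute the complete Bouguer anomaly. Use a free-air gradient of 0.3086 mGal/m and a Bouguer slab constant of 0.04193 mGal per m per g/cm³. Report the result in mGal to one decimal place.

183.4

Free-air correction = 0.3086 × 1754.0 = 541.28 mGal
Free-air anomaly = 980508.71 − 980668.93 + (541.28) = 381.06 mGal
Bouguer slab correction = 0.04193 × 2.75 × 1754.0 = 202.25 mGal
Simple Bouguer anomaly = 381.06 − (202.25) = 178.81 mGal
Complete Bouguer anomaly = 178.81 + 4.58 = 183.39 mGal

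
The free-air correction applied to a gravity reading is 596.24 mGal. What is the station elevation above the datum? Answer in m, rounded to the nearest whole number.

h = 596.24 / 0.3086 = 1932.08 m

1932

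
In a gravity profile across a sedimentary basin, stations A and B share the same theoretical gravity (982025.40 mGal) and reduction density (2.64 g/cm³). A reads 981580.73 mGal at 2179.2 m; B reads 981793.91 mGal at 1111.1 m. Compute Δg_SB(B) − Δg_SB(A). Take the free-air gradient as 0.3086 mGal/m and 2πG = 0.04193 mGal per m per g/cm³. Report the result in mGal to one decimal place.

Δg_SB(A) = 981580.73 − 982025.40 + 0.3086×2179.2 − 0.04193×2.64×2179.2 = -13.40 mGal
Δg_SB(B) = 981793.91 − 982025.40 + 0.3086×1111.1 − 0.04193×2.64×1111.1 = -11.60 mGal
Difference = -11.60 − (-13.40) = 1.80 mGal

1.8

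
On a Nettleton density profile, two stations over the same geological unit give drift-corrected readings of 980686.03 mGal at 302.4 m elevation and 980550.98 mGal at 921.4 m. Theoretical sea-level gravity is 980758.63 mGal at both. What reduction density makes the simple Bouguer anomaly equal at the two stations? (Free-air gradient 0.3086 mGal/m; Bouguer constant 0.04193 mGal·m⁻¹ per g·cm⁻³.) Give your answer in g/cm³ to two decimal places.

Δg_obs = 980550.98 − 980686.03 = -135.05 mGal over Δh = 921.4 − 302.4 = 619.0 m
Equal Bouguer anomalies ⇒ Δg_obs + (0.3086 − 0.04193ρ)·Δh = 0
0.3086 − 0.04193ρ = −Δg_obs/Δh = 0.21817
ρ = (0.3086 − 0.21817) / 0.04193 = 2.16 g/cm³

2.16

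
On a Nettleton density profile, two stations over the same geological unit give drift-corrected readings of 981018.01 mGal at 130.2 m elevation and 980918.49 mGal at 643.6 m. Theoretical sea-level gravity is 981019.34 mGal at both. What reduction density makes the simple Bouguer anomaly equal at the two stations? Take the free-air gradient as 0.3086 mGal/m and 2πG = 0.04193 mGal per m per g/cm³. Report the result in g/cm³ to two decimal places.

2.74

Δg_obs = 980918.49 − 981018.01 = -99.52 mGal over Δh = 643.6 − 130.2 = 513.4 m
Equal Bouguer anomalies ⇒ Δg_obs + (0.3086 − 0.04193ρ)·Δh = 0
0.3086 − 0.04193ρ = −Δg_obs/Δh = 0.19384
ρ = (0.3086 − 0.19384) / 0.04193 = 2.74 g/cm³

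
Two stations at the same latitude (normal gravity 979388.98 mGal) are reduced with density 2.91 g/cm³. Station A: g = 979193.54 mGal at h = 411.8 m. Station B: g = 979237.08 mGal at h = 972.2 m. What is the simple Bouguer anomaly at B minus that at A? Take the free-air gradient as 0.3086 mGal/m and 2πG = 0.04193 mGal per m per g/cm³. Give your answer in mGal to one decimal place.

Δg_SB(A) = 979193.54 − 979388.98 + 0.3086×411.8 − 0.04193×2.91×411.8 = -118.60 mGal
Δg_SB(B) = 979237.08 − 979388.98 + 0.3086×972.2 − 0.04193×2.91×972.2 = 29.50 mGal
Difference = 29.50 − (-118.60) = 148.10 mGal

148.1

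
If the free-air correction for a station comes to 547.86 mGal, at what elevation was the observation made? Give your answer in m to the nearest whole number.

1775

h = 547.86 / 0.3086 = 1775.31 m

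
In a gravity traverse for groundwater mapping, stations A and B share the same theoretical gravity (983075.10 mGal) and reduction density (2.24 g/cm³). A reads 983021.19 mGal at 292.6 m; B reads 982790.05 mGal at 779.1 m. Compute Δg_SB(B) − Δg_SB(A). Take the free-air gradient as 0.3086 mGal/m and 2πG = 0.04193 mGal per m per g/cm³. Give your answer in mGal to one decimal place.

-126.7

Δg_SB(A) = 983021.19 − 983075.10 + 0.3086×292.6 − 0.04193×2.24×292.6 = 8.90 mGal
Δg_SB(B) = 982790.05 − 983075.10 + 0.3086×779.1 − 0.04193×2.24×779.1 = -117.80 mGal
Difference = -117.80 − (8.90) = -126.70 mGal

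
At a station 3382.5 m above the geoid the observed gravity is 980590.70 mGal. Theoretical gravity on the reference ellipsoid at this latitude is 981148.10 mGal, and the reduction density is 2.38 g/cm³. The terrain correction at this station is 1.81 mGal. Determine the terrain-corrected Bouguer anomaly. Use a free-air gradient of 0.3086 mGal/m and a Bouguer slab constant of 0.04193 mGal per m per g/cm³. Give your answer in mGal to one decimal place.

150.7

Free-air correction = 0.3086 × 3382.5 = 1043.84 mGal
Free-air anomaly = 980590.70 − 981148.10 + (1043.84) = 486.44 mGal
Bouguer slab correction = 0.04193 × 2.38 × 3382.5 = 337.55 mGal
Simple Bouguer anomaly = 486.44 − (337.55) = 148.89 mGal
Complete Bouguer anomaly = 148.89 + 1.81 = 150.70 mGal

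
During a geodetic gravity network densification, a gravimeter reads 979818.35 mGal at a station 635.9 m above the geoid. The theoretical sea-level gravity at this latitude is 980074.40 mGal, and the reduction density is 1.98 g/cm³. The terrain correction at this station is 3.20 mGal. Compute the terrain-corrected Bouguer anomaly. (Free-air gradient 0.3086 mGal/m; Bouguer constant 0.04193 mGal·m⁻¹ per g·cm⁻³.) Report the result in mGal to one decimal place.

Free-air correction = 0.3086 × 635.9 = 196.24 mGal
Free-air anomaly = 979818.35 − 980074.40 + (196.24) = -59.81 mGal
Bouguer slab correction = 0.04193 × 1.98 × 635.9 = 52.79 mGal
Simple Bouguer anomaly = -59.81 − (52.79) = -112.60 mGal
Complete Bouguer anomaly = -112.60 + 3.20 = -109.40 mGal

-109.4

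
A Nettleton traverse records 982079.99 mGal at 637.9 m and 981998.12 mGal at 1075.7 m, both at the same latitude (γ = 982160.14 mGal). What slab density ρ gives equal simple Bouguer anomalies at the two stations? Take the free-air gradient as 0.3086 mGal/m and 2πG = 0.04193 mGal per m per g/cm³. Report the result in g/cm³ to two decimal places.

Δg_obs = 981998.12 − 982079.99 = -81.87 mGal over Δh = 1075.7 − 637.9 = 437.8 m
Equal Bouguer anomalies ⇒ Δg_obs + (0.3086 − 0.04193ρ)·Δh = 0
0.3086 − 0.04193ρ = −Δg_obs/Δh = 0.18700
ρ = (0.3086 − 0.18700) / 0.04193 = 2.90 g/cm³

2.90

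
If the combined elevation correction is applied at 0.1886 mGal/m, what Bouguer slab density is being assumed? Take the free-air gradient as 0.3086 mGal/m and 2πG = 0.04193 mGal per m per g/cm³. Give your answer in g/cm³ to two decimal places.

2.86

0.1886 = 0.3086 − 0.04193 × ρ
ρ = (0.3086 − 0.1886) / 0.04193 = 2.86 g/cm³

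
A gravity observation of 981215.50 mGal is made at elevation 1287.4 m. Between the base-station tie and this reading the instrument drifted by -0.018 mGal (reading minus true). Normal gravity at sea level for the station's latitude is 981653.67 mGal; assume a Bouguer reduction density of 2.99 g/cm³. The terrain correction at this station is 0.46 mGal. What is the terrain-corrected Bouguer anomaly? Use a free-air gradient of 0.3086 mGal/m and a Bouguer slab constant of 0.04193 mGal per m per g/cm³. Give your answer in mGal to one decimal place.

-201.8

Drift-corrected reading = 981215.50 − (-0.018) = 981215.518 mGal
Free-air correction = 0.3086 × 1287.4 = 397.29 mGal
Free-air anomaly = 981215.518 − 981653.67 + (397.29) = -40.862 mGal
Bouguer slab correction = 0.04193 × 2.99 × 1287.4 = 161.40 mGal
Simple Bouguer anomaly = -40.862 − (161.40) = -202.262 mGal
Complete Bouguer anomaly = -202.262 + 0.46 = -201.802 mGal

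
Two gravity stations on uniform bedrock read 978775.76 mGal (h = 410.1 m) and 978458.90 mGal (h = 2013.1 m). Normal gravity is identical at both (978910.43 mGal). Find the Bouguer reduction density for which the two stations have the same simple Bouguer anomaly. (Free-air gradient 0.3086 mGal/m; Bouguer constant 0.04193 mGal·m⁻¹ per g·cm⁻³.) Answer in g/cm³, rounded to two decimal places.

Δg_obs = 978458.90 − 978775.76 = -316.86 mGal over Δh = 2013.1 − 410.1 = 1603.0 m
Equal Bouguer anomalies ⇒ Δg_obs + (0.3086 − 0.04193ρ)·Δh = 0
0.3086 − 0.04193ρ = −Δg_obs/Δh = 0.19767
ρ = (0.3086 − 0.19767) / 0.04193 = 2.65 g/cm³

2.65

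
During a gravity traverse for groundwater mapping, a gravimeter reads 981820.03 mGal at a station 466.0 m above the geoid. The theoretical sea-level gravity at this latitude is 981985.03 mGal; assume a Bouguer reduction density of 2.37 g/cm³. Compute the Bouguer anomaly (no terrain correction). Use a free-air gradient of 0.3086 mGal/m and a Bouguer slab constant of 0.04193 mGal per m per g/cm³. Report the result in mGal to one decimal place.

Free-air correction = 0.3086 × 466.0 = 143.81 mGal
Free-air anomaly = 981820.03 − 981985.03 + (143.81) = -21.19 mGal
Bouguer slab correction = 0.04193 × 2.37 × 466.0 = 46.31 mGal
Simple Bouguer anomaly = -21.19 − (46.31) = -67.50 mGal

-67.5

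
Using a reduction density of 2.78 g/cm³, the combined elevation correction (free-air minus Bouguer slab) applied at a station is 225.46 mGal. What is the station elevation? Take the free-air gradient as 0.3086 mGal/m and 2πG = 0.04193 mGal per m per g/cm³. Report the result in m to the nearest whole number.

1174

Combined gradient = 0.3086 − 0.04193 × 2.78 = 0.1920346 mGal/m
h = 225.46 / 0.1920346 = 1174.06 m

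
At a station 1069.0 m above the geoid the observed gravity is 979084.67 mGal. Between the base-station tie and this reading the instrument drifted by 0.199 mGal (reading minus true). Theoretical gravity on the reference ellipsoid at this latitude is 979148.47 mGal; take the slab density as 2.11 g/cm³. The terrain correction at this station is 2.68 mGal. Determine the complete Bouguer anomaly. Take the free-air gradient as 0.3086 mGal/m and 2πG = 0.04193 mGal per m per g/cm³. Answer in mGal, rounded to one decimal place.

Drift-corrected reading = 979084.67 − (0.199) = 979084.471 mGal
Free-air correction = 0.3086 × 1069.0 = 329.89 mGal
Free-air anomaly = 979084.471 − 979148.47 + (329.89) = 265.891 mGal
Bouguer slab correction = 0.04193 × 2.11 × 1069.0 = 94.58 mGal
Simple Bouguer anomaly = 265.891 − (94.58) = 171.311 mGal
Complete Bouguer anomaly = 171.311 + 2.68 = 173.991 mGal

174.0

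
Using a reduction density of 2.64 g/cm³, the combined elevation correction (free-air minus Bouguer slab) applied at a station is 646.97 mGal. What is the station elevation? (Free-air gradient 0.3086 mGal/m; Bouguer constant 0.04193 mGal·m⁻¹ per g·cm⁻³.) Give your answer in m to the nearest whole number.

3269

Combined gradient = 0.3086 − 0.04193 × 2.64 = 0.1979048 mGal/m
h = 646.97 / 0.1979048 = 3269.10 m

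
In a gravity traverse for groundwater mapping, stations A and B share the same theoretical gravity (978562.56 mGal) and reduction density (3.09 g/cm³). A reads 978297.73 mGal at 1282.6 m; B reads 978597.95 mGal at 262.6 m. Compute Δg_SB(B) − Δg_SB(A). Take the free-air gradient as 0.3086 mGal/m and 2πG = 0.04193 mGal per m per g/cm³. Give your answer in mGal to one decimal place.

117.6

Δg_SB(A) = 978297.73 − 978562.56 + 0.3086×1282.6 − 0.04193×3.09×1282.6 = -35.20 mGal
Δg_SB(B) = 978597.95 − 978562.56 + 0.3086×262.6 − 0.04193×3.09×262.6 = 82.40 mGal
Difference = 82.40 − (-35.20) = 117.60 mGal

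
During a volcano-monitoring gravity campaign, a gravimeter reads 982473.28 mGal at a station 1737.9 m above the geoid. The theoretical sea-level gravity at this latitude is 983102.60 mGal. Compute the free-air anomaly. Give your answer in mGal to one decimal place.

Free-air correction = 0.3086 × 1737.9 = 536.32 mGal
Free-air anomaly = 982473.28 − 983102.60 + (536.32) = -93.00 mGal

-93.0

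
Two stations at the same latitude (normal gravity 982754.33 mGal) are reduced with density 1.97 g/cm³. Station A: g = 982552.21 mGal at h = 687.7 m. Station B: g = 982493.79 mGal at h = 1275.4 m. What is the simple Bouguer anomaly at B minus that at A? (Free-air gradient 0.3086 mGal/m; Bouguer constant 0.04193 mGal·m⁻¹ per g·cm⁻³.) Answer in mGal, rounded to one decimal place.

74.4

Δg_SB(A) = 982552.21 − 982754.33 + 0.3086×687.7 − 0.04193×1.97×687.7 = -46.70 mGal
Δg_SB(B) = 982493.79 − 982754.33 + 0.3086×1275.4 − 0.04193×1.97×1275.4 = 27.70 mGal
Difference = 27.70 − (-46.70) = 74.40 mGal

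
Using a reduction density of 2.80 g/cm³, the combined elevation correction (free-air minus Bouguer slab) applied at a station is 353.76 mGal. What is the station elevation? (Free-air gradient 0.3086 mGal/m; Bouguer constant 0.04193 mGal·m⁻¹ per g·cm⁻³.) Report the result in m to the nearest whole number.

1850

Combined gradient = 0.3086 − 0.04193 × 2.80 = 0.1911960 mGal/m
h = 353.76 / 0.1911960 = 1850.25 m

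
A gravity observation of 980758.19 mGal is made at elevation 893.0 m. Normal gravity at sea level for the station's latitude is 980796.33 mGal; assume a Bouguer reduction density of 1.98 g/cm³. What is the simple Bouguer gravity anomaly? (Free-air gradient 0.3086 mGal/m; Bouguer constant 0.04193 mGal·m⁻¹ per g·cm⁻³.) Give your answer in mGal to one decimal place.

Free-air correction = 0.3086 × 893.0 = 275.58 mGal
Free-air anomaly = 980758.19 − 980796.33 + (275.58) = 237.44 mGal
Bouguer slab correction = 0.04193 × 1.98 × 893.0 = 74.14 mGal
Simple Bouguer anomaly = 237.44 − (74.14) = 163.30 mGal

163.3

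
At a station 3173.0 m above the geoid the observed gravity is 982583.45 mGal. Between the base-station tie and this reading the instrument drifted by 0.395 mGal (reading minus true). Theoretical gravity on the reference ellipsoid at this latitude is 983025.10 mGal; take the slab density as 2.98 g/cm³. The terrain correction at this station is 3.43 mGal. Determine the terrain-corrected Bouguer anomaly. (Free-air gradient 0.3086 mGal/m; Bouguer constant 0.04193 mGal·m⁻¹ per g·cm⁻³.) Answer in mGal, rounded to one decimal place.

Drift-corrected reading = 982583.45 − (0.395) = 982583.055 mGal
Free-air correction = 0.3086 × 3173.0 = 979.19 mGal
Free-air anomaly = 982583.055 − 983025.10 + (979.19) = 537.145 mGal
Bouguer slab correction = 0.04193 × 2.98 × 3173.0 = 396.47 mGal
Simple Bouguer anomaly = 537.145 − (396.47) = 140.675 mGal
Complete Bouguer anomaly = 140.675 + 3.43 = 144.105 mGal

144.1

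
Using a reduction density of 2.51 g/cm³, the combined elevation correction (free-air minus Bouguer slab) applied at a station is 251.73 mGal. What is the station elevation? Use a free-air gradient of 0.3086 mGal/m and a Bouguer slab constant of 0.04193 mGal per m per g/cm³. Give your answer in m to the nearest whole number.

1238

Combined gradient = 0.3086 − 0.04193 × 2.51 = 0.2033557 mGal/m
h = 251.73 / 0.2033557 = 1237.88 m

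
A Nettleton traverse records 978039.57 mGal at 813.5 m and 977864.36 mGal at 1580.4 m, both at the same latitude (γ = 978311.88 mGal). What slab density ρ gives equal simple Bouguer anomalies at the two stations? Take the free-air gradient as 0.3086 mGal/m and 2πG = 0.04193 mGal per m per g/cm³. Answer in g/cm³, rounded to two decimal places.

1.91

Δg_obs = 977864.36 − 978039.57 = -175.21 mGal over Δh = 1580.4 − 813.5 = 766.9 m
Equal Bouguer anomalies ⇒ Δg_obs + (0.3086 − 0.04193ρ)·Δh = 0
0.3086 − 0.04193ρ = −Δg_obs/Δh = 0.22847
ρ = (0.3086 − 0.22847) / 0.04193 = 1.91 g/cm³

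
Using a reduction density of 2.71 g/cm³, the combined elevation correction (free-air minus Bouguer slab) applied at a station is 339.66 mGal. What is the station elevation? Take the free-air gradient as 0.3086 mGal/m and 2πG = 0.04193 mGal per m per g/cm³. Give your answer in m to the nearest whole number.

Combined gradient = 0.3086 − 0.04193 × 2.71 = 0.1949697 mGal/m
h = 339.66 / 0.1949697 = 1742.12 m

1742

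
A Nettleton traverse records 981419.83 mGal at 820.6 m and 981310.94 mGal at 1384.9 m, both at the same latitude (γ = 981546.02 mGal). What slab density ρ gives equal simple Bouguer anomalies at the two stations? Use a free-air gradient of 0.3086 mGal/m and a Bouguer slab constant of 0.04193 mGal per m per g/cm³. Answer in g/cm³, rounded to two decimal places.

Δg_obs = 981310.94 − 981419.83 = -108.89 mGal over Δh = 1384.9 − 820.6 = 564.3 m
Equal Bouguer anomalies ⇒ Δg_obs + (0.3086 − 0.04193ρ)·Δh = 0
0.3086 − 0.04193ρ = −Δg_obs/Δh = 0.19296
ρ = (0.3086 − 0.19296) / 0.04193 = 2.76 g/cm³

2.76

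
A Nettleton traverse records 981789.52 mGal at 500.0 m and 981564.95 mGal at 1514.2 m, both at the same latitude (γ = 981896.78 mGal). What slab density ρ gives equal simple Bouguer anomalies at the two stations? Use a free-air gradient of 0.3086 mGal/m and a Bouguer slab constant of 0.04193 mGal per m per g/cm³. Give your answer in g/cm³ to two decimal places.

Δg_obs = 981564.95 − 981789.52 = -224.57 mGal over Δh = 1514.2 − 500.0 = 1014.2 m
Equal Bouguer anomalies ⇒ Δg_obs + (0.3086 − 0.04193ρ)·Δh = 0
0.3086 − 0.04193ρ = −Δg_obs/Δh = 0.22143
ρ = (0.3086 − 0.22143) / 0.04193 = 2.08 g/cm³

2.08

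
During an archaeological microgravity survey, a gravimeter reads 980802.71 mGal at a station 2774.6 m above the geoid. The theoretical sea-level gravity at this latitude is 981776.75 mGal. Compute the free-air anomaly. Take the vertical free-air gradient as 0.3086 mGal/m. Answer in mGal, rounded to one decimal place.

-117.8

Free-air correction = 0.3086 × 2774.6 = 856.24 mGal
Free-air anomaly = 980802.71 − 981776.75 + (856.24) = -117.80 mGal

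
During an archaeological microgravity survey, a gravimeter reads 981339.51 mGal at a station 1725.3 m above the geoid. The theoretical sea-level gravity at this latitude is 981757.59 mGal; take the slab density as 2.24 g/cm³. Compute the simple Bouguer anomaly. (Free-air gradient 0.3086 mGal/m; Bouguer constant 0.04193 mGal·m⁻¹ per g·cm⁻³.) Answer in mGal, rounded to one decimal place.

Free-air correction = 0.3086 × 1725.3 = 532.43 mGal
Free-air anomaly = 981339.51 − 981757.59 + (532.43) = 114.35 mGal
Bouguer slab correction = 0.04193 × 2.24 × 1725.3 = 162.05 mGal
Simple Bouguer anomaly = 114.35 − (162.05) = -47.70 mGal

-47.7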